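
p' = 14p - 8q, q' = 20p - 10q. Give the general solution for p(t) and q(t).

p(t) = C_1e^(2t)sin(4t) - C_1e^(2t)cos(4t) - C_2e^(2t)sin(4t) - C_2e^(2t)cos(4t), q(t) = C_1e^(2t)sin(4t) - 2C_1e^(2t)cos(4t) - 2C_2e^(2t)sin(4t) - C_2e^(2t)cos(4t)

Coefficient matrix A = [[14, -8], [20, -10]].
Characteristic polynomial det(A - λI) = λ^2 - 4λ + 20 = 0.
Eigenvalues λ = 2 ± 4i (complex conjugate pair).
For λ=2+4i: an eigenvector is (-1,-2) - i(1,1) = (-1 - i, -2 - i).
A real fundamental pair from Re and Im of e^((2+4i)t)v: X_1 = e^(2t)(cos(4t)·(-1,-2) + sin(4t)·(1,1)), X_2 = e^(2t)(sin(4t)·(-1,-2) - cos(4t)·(1,1)).
General solution: C_1X_1 + C_2X_2.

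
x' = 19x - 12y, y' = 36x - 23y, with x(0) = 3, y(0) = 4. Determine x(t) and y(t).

x(t) = 4e^(t) - e^(-5t), y(t) = 6e^(t) - 2e^(-5t)

Coefficient matrix A = [[19, -12], [36, -23]].
Characteristic polynomial det(A - λI) = λ^2 + 4λ - 5 = 0.
Eigenvalues λ = -5, 1.
For λ=-5: (A-λI) row 1 is [24, -12], so an eigenvector is (1, 2).
For λ=1: (A-λI) row 1 is [18, -12], so an eigenvector is (2, 3).
General solution: c_1e^(-5t)(1,2) + c_2e^(t)(2,3).
Applying x(0)=3, y(0)=4 gives c_1=-1, c_2=2.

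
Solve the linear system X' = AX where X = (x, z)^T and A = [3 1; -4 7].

Coefficient matrix A = [[3, 1], [-4, 7]].
Characteristic polynomial det(A - λI) = λ^2 - 10λ + 25 = 0.
Single eigenvalue λ = 5 with algebraic multiplicity 2.
Eigenvector v = (1,2); generalized eigenvector w with (A-λI)w=v is (0,1).
General solution: e^(5t)[c_1·v + c_2·(t·v + w)].

x(t) = c_1e^(5t) + c_2te^(5t), z(t) = 2c_1e^(5t) + 2c_2te^(5t) + c_2e^(5t)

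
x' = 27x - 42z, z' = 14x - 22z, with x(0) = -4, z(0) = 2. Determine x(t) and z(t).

Coefficient matrix A = [[27, -42], [14, -22]].
Characteristic polynomial det(A - λI) = λ^2 - 5λ - 6 = 0.
Eigenvalues λ = -1, 6.
For λ=-1: (A-λI) row 1 is [28, -42], so an eigenvector is (3, 2).
For λ=6: (A-λI) row 1 is [21, -42], so an eigenvector is (2, 1).
General solution: C_1e^(-t)(3,2) + C_2e^(6t)(2,1).
Applying x(0)=-4, z(0)=2 gives C_1=8, C_2=-14.

x(t) = -28e^(6t) + 24e^(-t), z(t) = -14e^(6t) + 16e^(-t)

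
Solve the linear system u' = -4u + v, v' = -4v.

u(t) = -C_1e^(-4t) - C_2te^(-4t) - 2C_2e^(-4t), v(t) = -C_2e^(-4t)

Coefficient matrix A = [[-4, 1], [0, -4]].
Characteristic polynomial det(A - λI) = λ^2 + 8λ + 16 = 0.
Single eigenvalue λ = -4 with algebraic multiplicity 2.
Eigenvector v = (-1,0); generalized eigenvector w with (A-λI)w=v is (-2,-1).
General solution: e^(-4t)[C_1·v + C_2·(t·v + w)].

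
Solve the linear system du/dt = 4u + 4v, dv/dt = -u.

Coefficient matrix A = [[4, 4], [-1, 0]].
Characteristic polynomial det(A - λI) = λ^2 - 4λ + 4 = 0.
Single eigenvalue λ = 2 with algebraic multiplicity 2.
Eigenvector v = (2,-1); generalized eigenvector w with (A-λI)w=v is (1,0).
General solution: e^(2t)[K_1·v + K_2·(t·v + w)].

u(t) = 2K_1e^(2t) + 2K_2te^(2t) + K_2e^(2t), v(t) = -K_1e^(2t) - K_2te^(2t)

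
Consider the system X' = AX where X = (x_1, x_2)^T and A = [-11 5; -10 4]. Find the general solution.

x_1(t) = -K_1e^(-6t) + K_2e^(-t), x_2(t) = -K_1e^(-6t) + 2K_2e^(-t)

Coefficient matrix A = [[-11, 5], [-10, 4]].
Characteristic polynomial det(A - λI) = λ^2 + 7λ + 6 = 0.
Eigenvalues λ = -6, -1.
For λ=-6: (A-λI) row 1 is [-5, 5], so an eigenvector is (-1, -1).
For λ=-1: (A-λI) row 1 is [-10, 5], so an eigenvector is (1, 2).
General solution: K_1e^(-6t)(-1,-1) + K_2e^(-t)(1,2).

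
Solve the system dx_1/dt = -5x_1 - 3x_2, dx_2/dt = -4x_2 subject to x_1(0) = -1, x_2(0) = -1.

Coefficient matrix A = [[-5, -3], [0, -4]].
Characteristic polynomial det(A - λI) = λ^2 + 9λ + 20 = 0.
Eigenvalues λ = -4, -5.
For λ=-4: (A-λI) row 1 is [-1, -3], so an eigenvector is (-3, 1).
For λ=-5: (A-λI) row 1 is [0, -3], so an eigenvector is (-1, 0).
General solution: C_1e^(-4t)(-3,1) + C_2e^(-5t)(-1,0).
Applying x_1(0)=-1, x_2(0)=-1 gives C_1=-1, C_2=4.

x_1(t) = 3e^(-4t) - 4e^(-5t), x_2(t) = -e^(-4t)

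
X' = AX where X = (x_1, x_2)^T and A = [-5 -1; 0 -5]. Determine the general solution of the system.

Coefficient matrix A = [[-5, -1], [0, -5]].
Characteristic polynomial det(A - λI) = λ^2 + 10λ + 25 = 0.
Single eigenvalue λ = -5 with algebraic multiplicity 2.
Eigenvector v = (-1,0); generalized eigenvector w with (A-λI)w=v is (1,1).
General solution: e^(-5t)[C_1·v + C_2·(t·v + w)].

x_1(t) = -C_1e^(-5t) - C_2te^(-5t) + C_2e^(-5t), x_2(t) = C_2e^(-5t)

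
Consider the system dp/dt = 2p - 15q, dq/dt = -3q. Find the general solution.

p(t) = -c_1e^(2t) - 3c_2e^(-3t), q(t) = -c_2e^(-3t)

Coefficient matrix A = [[2, -15], [0, -3]].
Characteristic polynomial det(A - λI) = λ^2 + λ - 6 = 0.
Eigenvalues λ = 2, -3.
For λ=2: (A-λI) row 1 is [0, -15], so an eigenvector is (-1, 0).
For λ=-3: (A-λI) row 1 is [5, -15], so an eigenvector is (-3, -1).
General solution: c_1e^(2t)(-1,0) + c_2e^(-3t)(-3,-1).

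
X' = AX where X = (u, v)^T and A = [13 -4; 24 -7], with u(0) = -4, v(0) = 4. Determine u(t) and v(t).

u(t) = -16e^(5t) + 12e^(t), v(t) = -32e^(5t) + 36e^(t)

Coefficient matrix A = [[13, -4], [24, -7]].
Characteristic polynomial det(A - λI) = λ^2 - 6λ + 5 = 0.
Eigenvalues λ = 1, 5.
For λ=1: (A-λI) row 1 is [12, -4], so an eigenvector is (1, 3).
For λ=5: (A-λI) row 1 is [8, -4], so an eigenvector is (1, 2).
General solution: c_1e^(t)(1,3) + c_2e^(5t)(1,2).
Applying u(0)=-4, v(0)=4 gives c_1=12, c_2=-16.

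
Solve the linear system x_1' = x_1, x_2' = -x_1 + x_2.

x_1(t) = -C_2e^(t), x_2(t) = C_1e^(t) + C_2te^(t) - 3C_2e^(t)

Coefficient matrix A = [[1, 0], [-1, 1]].
Characteristic polynomial det(A - λI) = λ^2 - 2λ + 1 = 0.
Single eigenvalue λ = 1 with algebraic multiplicity 2.
Eigenvector v = (0,1); generalized eigenvector w with (A-λI)w=v is (-1,-3).
General solution: e^(t)[C_1·v + C_2·(t·v + w)].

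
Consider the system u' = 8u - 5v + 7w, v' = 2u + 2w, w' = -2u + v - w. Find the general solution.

Coefficient matrix A = [[8, -5, 7], [2, 0, 2], [-2, 1, -1]].
det(A - λI) = 0 gives eigenvalues λ = 1, 4, 2.
For λ=1: eigenvector (-1,0,1).
For λ=4: eigenvector (3,1,-1).
For λ=2: eigenvector (-2,-1,1).
General solution: K_1e^(t)(-1,0,1) + K_2e^(4t)(3,1,-1) + K_3e^(2t)(-2,-1,1).

u(t) = -K_1e^(t) + 3K_2e^(4t) - 2K_3e^(2t), v(t) = K_2e^(4t) - K_3e^(2t), w(t) = K_1e^(t) - K_2e^(4t) + K_3e^(2t)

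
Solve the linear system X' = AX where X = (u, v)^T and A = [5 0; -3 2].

u(t) = -C_1e^(5t), v(t) = C_1e^(5t) + C_2e^(2t)

Coefficient matrix A = [[5, 0], [-3, 2]].
Characteristic polynomial det(A - λI) = λ^2 - 7λ + 10 = 0.
Eigenvalues λ = 5, 2.
For λ=5: (A-λI) row 2 is [-3, -3], so an eigenvector is (-1, 1).
For λ=2: (A-λI) row 1 is [3, 0], so an eigenvector is (0, 1).
General solution: C_1e^(5t)(-1,1) + C_2e^(2t)(0,1).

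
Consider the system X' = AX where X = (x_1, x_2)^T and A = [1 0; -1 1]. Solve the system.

Coefficient matrix A = [[1, 0], [-1, 1]].
Characteristic polynomial det(A - λI) = λ^2 - 2λ + 1 = 0.
Single eigenvalue λ = 1 with algebraic multiplicity 2.
Eigenvector v = (0,1); generalized eigenvector w with (A-λI)w=v is (-1,3).
General solution: e^(t)[K_1·v + K_2·(t·v + w)].

x_1(t) = -K_2e^(t), x_2(t) = K_1e^(t) + K_2te^(t) + 3K_2e^(t)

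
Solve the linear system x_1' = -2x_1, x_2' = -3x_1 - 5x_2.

x_1(t) = -C_2e^(-2t), x_2(t) = C_1e^(-5t) + C_2e^(-2t)

Coefficient matrix A = [[-2, 0], [-3, -5]].
Characteristic polynomial det(A - λI) = λ^2 + 7λ + 10 = 0.
Eigenvalues λ = -5, -2.
For λ=-5: (A-λI) row 1 is [3, 0], so an eigenvector is (0, 1).
For λ=-2: (A-λI) row 2 is [-3, -3], so an eigenvector is (-1, 1).
General solution: C_1e^(-5t)(0,1) + C_2e^(-2t)(-1,1).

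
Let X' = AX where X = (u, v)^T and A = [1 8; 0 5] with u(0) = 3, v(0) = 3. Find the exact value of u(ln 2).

A = [[1,8],[0,5]]; eigenvalues λ = 5, 1.
Eigenvectors: (2,1) for λ=5, (-1,0) for λ=1.
From the initial condition, c_1 = 3, c_2 = 3.
u(ln 2) = (3)(2^5)(2) + (3)(2^1)(-1) = 186.

186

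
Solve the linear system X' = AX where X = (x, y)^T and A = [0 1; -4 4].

Coefficient matrix A = [[0, 1], [-4, 4]].
Characteristic polynomial det(A - λI) = λ^2 - 4λ + 4 = 0.
Single eigenvalue λ = 2 with algebraic multiplicity 2.
Eigenvector v = (1,2); generalized eigenvector w with (A-λI)w=v is (-1,-1).
General solution: e^(2t)[c_1·v + c_2·(t·v + w)].

x(t) = c_1e^(2t) + c_2te^(2t) - c_2e^(2t), y(t) = 2c_1e^(2t) + 2c_2te^(2t) - c_2e^(2t)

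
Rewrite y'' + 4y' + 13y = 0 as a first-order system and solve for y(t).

Let x_1 = y, x_2 = y'. Then x_1' = x_2 and x_2' = -13x_1 - 4x_2.
A = [[0,1],[-13,-4]]; det(A-λI) = λ^2 + 4λ + 13.
Eigenvalues λ = -2 ± 3i.

y(t) = c_1e^(-2t)cos(3t) + c_2e^(-2t)sin(3t)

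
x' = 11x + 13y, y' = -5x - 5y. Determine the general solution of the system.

Coefficient matrix A = [[11, 13], [-5, -5]].
Characteristic polynomial det(A - λI) = λ^2 - 6λ + 10 = 0.
Eigenvalues λ = 3 ± i (complex conjugate pair).
For λ=3+i: an eigenvector is (-3,2) - i(2,-1) = (-3 - 2i, 2 + i).
A real fundamental pair from Re and Im of e^((3+i)t)v: X_1 = e^(3t)(cos(t)·(-3,2) + sin(t)·(2,-1)), X_2 = e^(3t)(sin(t)·(-3,2) - cos(t)·(2,-1)).
General solution: C_1X_1 + C_2X_2.

x(t) = 2C_1e^(3t)sin(t) - 3C_1e^(3t)cos(t) - 3C_2e^(3t)sin(t) - 2C_2e^(3t)cos(t), y(t) = -C_1e^(3t)sin(t) + 2C_1e^(3t)cos(t) + 2C_2e^(3t)sin(t) + C_2e^(3t)cos(t)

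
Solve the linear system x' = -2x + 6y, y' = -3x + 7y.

Coefficient matrix A = [[-2, 6], [-3, 7]].
Characteristic polynomial det(A - λI) = λ^2 - 5λ + 4 = 0.
Eigenvalues λ = 4, 1.
For λ=4: (A-λI) row 1 is [-6, 6], so an eigenvector is (1, 1).
For λ=1: (A-λI) row 1 is [-3, 6], so an eigenvector is (2, 1).
General solution: C_1e^(4t)(1,1) + C_2e^(t)(2,1).

x(t) = C_1e^(4t) + 2C_2e^(t), y(t) = C_1e^(4t) + C_2e^(t)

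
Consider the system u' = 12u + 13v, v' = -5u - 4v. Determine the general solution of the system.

u(t) = -3C_1e^(4t)sin(t) - 2C_1e^(4t)cos(t) - 2C_2e^(4t)sin(t) + 3C_2e^(4t)cos(t), v(t) = 2C_1e^(4t)sin(t) + C_1e^(4t)cos(t) + C_2e^(4t)sin(t) - 2C_2e^(4t)cos(t)

Coefficient matrix A = [[12, 13], [-5, -4]].
Characteristic polynomial det(A - λI) = λ^2 - 8λ + 17 = 0.
Eigenvalues λ = 4 ± i (complex conjugate pair).
For λ=4+i: an eigenvector is (-2,1) - i(-3,2) = (-2 + 3i, 1 - 2i).
A real fundamental pair from Re and Im of e^((4+i)t)v: X_1 = e^(4t)(cos(t)·(-2,1) + sin(t)·(-3,2)), X_2 = e^(4t)(sin(t)·(-2,1) - cos(t)·(-3,2)).
General solution: C_1X_1 + C_2X_2.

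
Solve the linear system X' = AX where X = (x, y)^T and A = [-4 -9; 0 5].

Coefficient matrix A = [[-4, -9], [0, 5]].
Characteristic polynomial det(A - λI) = λ^2 - λ - 20 = 0.
Eigenvalues λ = -4, 5.
For λ=-4: (A-λI) row 1 is [0, -9], so an eigenvector is (1, 0).
For λ=5: (A-λI) row 1 is [-9, -9], so an eigenvector is (1, -1).
General solution: c_1e^(-4t)(1,0) + c_2e^(5t)(1,-1).

x(t) = c_1e^(-4t) + c_2e^(5t), y(t) = -c_2e^(5t)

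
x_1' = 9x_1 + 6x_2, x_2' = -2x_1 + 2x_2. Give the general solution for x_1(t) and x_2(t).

x_1(t) = -2c_1e^(6t) - 3c_2e^(5t), x_2(t) = c_1e^(6t) + 2c_2e^(5t)

Coefficient matrix A = [[9, 6], [-2, 2]].
Characteristic polynomial det(A - λI) = λ^2 - 11λ + 30 = 0.
Eigenvalues λ = 6, 5.
For λ=6: (A-λI) row 1 is [3, 6], so an eigenvector is (-2, 1).
For λ=5: (A-λI) row 1 is [4, 6], so an eigenvector is (-3, 2).
General solution: c_1e^(6t)(-2,1) + c_2e^(5t)(-3,2).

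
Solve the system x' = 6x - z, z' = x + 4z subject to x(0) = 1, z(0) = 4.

Coefficient matrix A = [[6, -1], [1, 4]].
Characteristic polynomial det(A - λI) = λ^2 - 10λ + 25 = 0.
Single eigenvalue λ = 5 with algebraic multiplicity 2.
Eigenvector v = (1,1); generalized eigenvector w with (A-λI)w=v is (3,2).
General solution: e^(5t)[K_1·v + K_2·(t·v + w)].
Applying x(0)=1, z(0)=4 gives K_1=10, K_2=-3.

x(t) = -3te^(5t) + e^(5t), z(t) = -3te^(5t) + 4e^(5t)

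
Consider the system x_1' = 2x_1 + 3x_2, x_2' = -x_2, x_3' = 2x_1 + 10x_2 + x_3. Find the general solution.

Coefficient matrix A = [[2, 3, 0], [0, -1, 0], [2, 10, 1]].
det(A - λI) = 0 gives eigenvalues λ = -1, 2, 1.
For λ=-1: eigenvector (-1,1,-4).
For λ=2: eigenvector (1,0,2).
For λ=1: eigenvector (0,0,1).
General solution: C_1e^(-t)(-1,1,-4) + C_2e^(2t)(1,0,2) + C_3e^(t)(0,0,1).

x_1(t) = -C_1e^(-t) + C_2e^(2t), x_2(t) = C_1e^(-t), x_3(t) = -4C_1e^(-t) + 2C_2e^(2t) + C_3e^(t)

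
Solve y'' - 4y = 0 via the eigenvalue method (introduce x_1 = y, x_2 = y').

Let x_1 = y, x_2 = y'. Then x_1' = x_2 and x_2' = 4x_1.
A = [[0,1],[4,0]]; det(A-λI) = λ^2 - 4.
Eigenvalues λ = -2, 2 with eigenvectors (1,-2), (1,2).

y(t) = C_1e^(-2t) + C_2e^(2t)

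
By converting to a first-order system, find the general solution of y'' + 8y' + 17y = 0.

y(t) = K_1e^(-4t)cos(t) + K_2e^(-4t)sin(t)

Let x_1 = y, x_2 = y'. Then x_1' = x_2 and x_2' = -17x_1 - 8x_2.
A = [[0,1],[-17,-8]]; det(A-λI) = λ^2 + 8λ + 17.
Eigenvalues λ = -4 ± i.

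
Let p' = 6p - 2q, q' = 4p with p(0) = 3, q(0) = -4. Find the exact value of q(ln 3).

A = [[6,-2],[4,0]]; eigenvalues λ = 4, 2.
Eigenvectors: (-1,-1) for λ=4, (-1,-2) for λ=2.
From the initial condition, c_1 = -10, c_2 = 7.
q(ln 3) = (-10)(3^4)(-1) + (7)(3^2)(-2) = 684.

684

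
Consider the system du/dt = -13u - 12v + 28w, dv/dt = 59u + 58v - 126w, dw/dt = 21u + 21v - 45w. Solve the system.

u(t) = -2c_1e^(-3t) + c_3e^(-t), v(t) = 4c_1e^(-3t) + 7c_2e^(4t) - c_3e^(-t), w(t) = c_1e^(-3t) + 3c_2e^(4t)

Coefficient matrix A = [[-13, -12, 28], [59, 58, -126], [21, 21, -45]].
det(A - λI) = 0 gives eigenvalues λ = -3, 4, -1.
For λ=-3: eigenvector (-2,4,1).
For λ=4: eigenvector (0,7,3).
For λ=-1: eigenvector (1,-1,0).
General solution: c_1e^(-3t)(-2,4,1) + c_2e^(4t)(0,7,3) + c_3e^(-t)(1,-1,0).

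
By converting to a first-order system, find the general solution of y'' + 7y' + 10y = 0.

y(t) = C_1e^(-5t) + C_2e^(-2t)

Let x_1 = y, x_2 = y'. Then x_1' = x_2 and x_2' = -10x_1 - 7x_2.
A = [[0,1],[-10,-7]]; det(A-λI) = λ^2 + 7λ + 10.
Eigenvalues λ = -5, -2 with eigenvectors (1,-5), (1,-2).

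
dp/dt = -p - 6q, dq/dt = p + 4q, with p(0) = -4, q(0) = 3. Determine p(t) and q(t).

p(t) = -10e^(2t) + 6e^(t), q(t) = 5e^(2t) - 2e^(t)

Coefficient matrix A = [[-1, -6], [1, 4]].
Characteristic polynomial det(A - λI) = λ^2 - 3λ + 2 = 0.
Eigenvalues λ = 1, 2.
For λ=1: (A-λI) row 1 is [-2, -6], so an eigenvector is (3, -1).
For λ=2: (A-λI) row 1 is [-3, -6], so an eigenvector is (-2, 1).
General solution: K_1e^(t)(3,-1) + K_2e^(2t)(-2,1).
Applying p(0)=-4, q(0)=3 gives K_1=2, K_2=5.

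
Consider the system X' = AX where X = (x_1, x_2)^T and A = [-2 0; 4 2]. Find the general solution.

x_1(t) = -K_2e^(-2t), x_2(t) = -K_1e^(2t) + K_2e^(-2t)

Coefficient matrix A = [[-2, 0], [4, 2]].
Characteristic polynomial det(A - λI) = λ^2 - 4 = 0.
Eigenvalues λ = 2, -2.
For λ=2: (A-λI) row 1 is [-4, 0], so an eigenvector is (0, -1).
For λ=-2: (A-λI) row 2 is [4, 4], so an eigenvector is (-1, 1).
General solution: K_1e^(2t)(0,-1) + K_2e^(-2t)(-1,1).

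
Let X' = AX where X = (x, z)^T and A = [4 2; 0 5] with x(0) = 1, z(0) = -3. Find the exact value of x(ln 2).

-80

A = [[4,2],[0,5]]; eigenvalues λ = 5, 4.
Eigenvectors: (-2,-1) for λ=5, (1,0) for λ=4.
From the initial condition, c_1 = 3, c_2 = 7.
x(ln 2) = (3)(2^5)(-2) + (7)(2^4)(1) = -80.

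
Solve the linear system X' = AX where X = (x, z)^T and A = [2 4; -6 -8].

x(t) = -2C_1e^(-4t) + C_2e^(-2t), z(t) = 3C_1e^(-4t) - C_2e^(-2t)

Coefficient matrix A = [[2, 4], [-6, -8]].
Characteristic polynomial det(A - λI) = λ^2 + 6λ + 8 = 0.
Eigenvalues λ = -4, -2.
For λ=-4: (A-λI) row 1 is [6, 4], so an eigenvector is (-2, 3).
For λ=-2: (A-λI) row 1 is [4, 4], so an eigenvector is (1, -1).
General solution: C_1e^(-4t)(-2,3) + C_2e^(-2t)(1,-1).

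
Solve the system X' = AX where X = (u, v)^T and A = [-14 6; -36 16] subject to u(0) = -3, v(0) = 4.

u(t) = 10e^(4t) - 13e^(-2t), v(t) = 30e^(4t) - 26e^(-2t)

Coefficient matrix A = [[-14, 6], [-36, 16]].
Characteristic polynomial det(A - λI) = λ^2 - 2λ - 8 = 0.
Eigenvalues λ = 4, -2.
For λ=4: (A-λI) row 1 is [-18, 6], so an eigenvector is (-1, -3).
For λ=-2: (A-λI) row 1 is [-12, 6], so an eigenvector is (-1, -2).
General solution: c_1e^(4t)(-1,-3) + c_2e^(-2t)(-1,-2).
Applying u(0)=-3, v(0)=4 gives c_1=-10, c_2=13.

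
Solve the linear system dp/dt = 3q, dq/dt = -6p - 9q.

Coefficient matrix A = [[0, 3], [-6, -9]].
Characteristic polynomial det(A - λI) = λ^2 + 9λ + 18 = 0.
Eigenvalues λ = -6, -3.
For λ=-6: (A-λI) row 1 is [6, 3], so an eigenvector is (-1, 2).
For λ=-3: (A-λI) row 1 is [3, 3], so an eigenvector is (-1, 1).
General solution: K_1e^(-6t)(-1,2) + K_2e^(-3t)(-1,1).

p(t) = -K_1e^(-6t) - K_2e^(-3t), q(t) = 2K_1e^(-6t) + K_2e^(-3t)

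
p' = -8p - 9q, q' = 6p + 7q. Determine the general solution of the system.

Coefficient matrix A = [[-8, -9], [6, 7]].
Characteristic polynomial det(A - λI) = λ^2 + λ - 2 = 0.
Eigenvalues λ = 1, -2.
For λ=1: (A-λI) row 1 is [-9, -9], so an eigenvector is (-1, 1).
For λ=-2: (A-λI) row 1 is [-6, -9], so an eigenvector is (-3, 2).
General solution: c_1e^(t)(-1,1) + c_2e^(-2t)(-3,2).

p(t) = -c_1e^(t) - 3c_2e^(-2t), q(t) = c_1e^(t) + 2c_2e^(-2t)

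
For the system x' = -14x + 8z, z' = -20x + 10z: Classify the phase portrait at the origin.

A = [[-14,8],[-20,10]]; det(A-λI) = λ^2 + 4λ + 20.
λ = -2 ± 4i: negative real part.

stable spiral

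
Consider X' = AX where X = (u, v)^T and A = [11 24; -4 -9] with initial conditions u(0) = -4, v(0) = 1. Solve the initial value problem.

Coefficient matrix A = [[11, 24], [-4, -9]].
Characteristic polynomial det(A - λI) = λ^2 - 2λ - 3 = 0.
Eigenvalues λ = 3, -1.
For λ=3: (A-λI) row 1 is [8, 24], so an eigenvector is (-3, 1).
For λ=-1: (A-λI) row 1 is [12, 24], so an eigenvector is (-2, 1).
General solution: K_1e^(3t)(-3,1) + K_2e^(-t)(-2,1).
Applying u(0)=-4, v(0)=1 gives K_1=2, K_2=-1.

u(t) = -6e^(3t) + 2e^(-t), v(t) = 2e^(3t) - e^(-t)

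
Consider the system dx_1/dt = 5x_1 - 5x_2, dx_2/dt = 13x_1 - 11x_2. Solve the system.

x_1(t) = 2K_1e^(-3t)sin(t) - K_1e^(-3t)cos(t) - K_2e^(-3t)sin(t) - 2K_2e^(-3t)cos(t), x_2(t) = 3K_1e^(-3t)sin(t) - 2K_1e^(-3t)cos(t) - 2K_2e^(-3t)sin(t) - 3K_2e^(-3t)cos(t)

Coefficient matrix A = [[5, -5], [13, -11]].
Characteristic polynomial det(A - λI) = λ^2 + 6λ + 10 = 0.
Eigenvalues λ = -3 ± i (complex conjugate pair).
For λ=-3+i: an eigenvector is (-1,-2) - i(2,3) = (-1 - 2i, -2 - 3i).
A real fundamental pair from Re and Im of e^((-3+i)t)v: X_1 = e^(-3t)(cos(t)·(-1,-2) + sin(t)·(2,3)), X_2 = e^(-3t)(sin(t)·(-1,-2) - cos(t)·(2,3)).
General solution: K_1X_1 + K_2X_2.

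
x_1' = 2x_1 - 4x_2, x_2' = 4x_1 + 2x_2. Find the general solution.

x_1(t) = -c_1e^(2t)sin(4t) + c_2e^(2t)cos(4t), x_2(t) = c_1e^(2t)cos(4t) + c_2e^(2t)sin(4t)

Coefficient matrix A = [[2, -4], [4, 2]].
Characteristic polynomial det(A - λI) = λ^2 - 4λ + 20 = 0.
Eigenvalues λ = 2 ± 4i (complex conjugate pair).
For λ=2+4i: an eigenvector is (0,1) - i(-1,0) = (0 + i, 1).
A real fundamental pair from Re and Im of e^((2+4i)t)v: X_1 = e^(2t)(cos(4t)·(0,1) + sin(4t)·(-1,0)), X_2 = e^(2t)(sin(4t)·(0,1) - cos(4t)·(-1,0)).
General solution: c_1X_1 + c_2X_2.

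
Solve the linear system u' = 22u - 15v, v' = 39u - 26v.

Coefficient matrix A = [[22, -15], [39, -26]].
Characteristic polynomial det(A - λI) = λ^2 + 4λ + 13 = 0.
Eigenvalues λ = -2 ± 3i (complex conjugate pair).
For λ=-2+3i: an eigenvector is (-1,-2) - i(2,3) = (-1 - 2i, -2 - 3i).
A real fundamental pair from Re and Im of e^((-2+3i)t)v: X_1 = e^(-2t)(cos(3t)·(-1,-2) + sin(3t)·(2,3)), X_2 = e^(-2t)(sin(3t)·(-1,-2) - cos(3t)·(2,3)).
General solution: K_1X_1 + K_2X_2.

u(t) = 2K_1e^(-2t)sin(3t) - K_1e^(-2t)cos(3t) - K_2e^(-2t)sin(3t) - 2K_2e^(-2t)cos(3t), v(t) = 3K_1e^(-2t)sin(3t) - 2K_1e^(-2t)cos(3t) - 2K_2e^(-2t)sin(3t) - 3K_2e^(-2t)cos(3t)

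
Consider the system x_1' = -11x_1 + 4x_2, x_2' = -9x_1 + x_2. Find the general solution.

Coefficient matrix A = [[-11, 4], [-9, 1]].
Characteristic polynomial det(A - λI) = λ^2 + 10λ + 25 = 0.
Single eigenvalue λ = -5 with algebraic multiplicity 2.
Eigenvector v = (-2,-3); generalized eigenvector w with (A-λI)w=v is (1,1).
General solution: e^(-5t)[C_1·v + C_2·(t·v + w)].

x_1(t) = -2C_1e^(-5t) - 2C_2te^(-5t) + C_2e^(-5t), x_2(t) = -3C_1e^(-5t) - 3C_2te^(-5t) + C_2e^(-5t)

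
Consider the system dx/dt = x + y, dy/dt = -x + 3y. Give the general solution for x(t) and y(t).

x(t) = C_1e^(2t) + C_2te^(2t) - 2C_2e^(2t), y(t) = C_1e^(2t) + C_2te^(2t) - C_2e^(2t)

Coefficient matrix A = [[1, 1], [-1, 3]].
Characteristic polynomial det(A - λI) = λ^2 - 4λ + 4 = 0.
Single eigenvalue λ = 2 with algebraic multiplicity 2.
Eigenvector v = (1,1); generalized eigenvector w with (A-λI)w=v is (-2,-1).
General solution: e^(2t)[C_1·v + C_2·(t·v + w)].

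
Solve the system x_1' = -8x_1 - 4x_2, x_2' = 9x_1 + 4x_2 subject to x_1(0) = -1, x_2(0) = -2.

x_1(t) = 14te^(-2t) - e^(-2t), x_2(t) = -21te^(-2t) - 2e^(-2t)

Coefficient matrix A = [[-8, -4], [9, 4]].
Characteristic polynomial det(A - λI) = λ^2 + 4λ + 4 = 0.
Single eigenvalue λ = -2 with algebraic multiplicity 2.
Eigenvector v = (-2,3); generalized eigenvector w with (A-λI)w=v is (-1,2).
General solution: e^(-2t)[K_1·v + K_2·(t·v + w)].
Applying x_1(0)=-1, x_2(0)=-2 gives K_1=4, K_2=-7.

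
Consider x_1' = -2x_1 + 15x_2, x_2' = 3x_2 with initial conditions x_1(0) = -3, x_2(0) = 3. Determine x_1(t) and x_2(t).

x_1(t) = 9e^(3t) - 12e^(-2t), x_2(t) = 3e^(3t)

Coefficient matrix A = [[-2, 15], [0, 3]].
Characteristic polynomial det(A - λI) = λ^2 - λ - 6 = 0.
Eigenvalues λ = 3, -2.
For λ=3: (A-λI) row 1 is [-5, 15], so an eigenvector is (-3, -1).
For λ=-2: (A-λI) row 1 is [0, 15], so an eigenvector is (-1, 0).
General solution: c_1e^(3t)(-3,-1) + c_2e^(-2t)(-1,0).
Applying x_1(0)=-3, x_2(0)=3 gives c_1=-3, c_2=12.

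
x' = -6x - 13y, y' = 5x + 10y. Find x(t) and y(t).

x(t) = -3K_1e^(2t)sin(t) + 2K_1e^(2t)cos(t) + 2K_2e^(2t)sin(t) + 3K_2e^(2t)cos(t), y(t) = 2K_1e^(2t)sin(t) - K_1e^(2t)cos(t) - K_2e^(2t)sin(t) - 2K_2e^(2t)cos(t)

Coefficient matrix A = [[-6, -13], [5, 10]].
Characteristic polynomial det(A - λI) = λ^2 - 4λ + 5 = 0.
Eigenvalues λ = 2 ± i (complex conjugate pair).
For λ=2+i: an eigenvector is (2,-1) - i(-3,2) = (2 + 3i, -1 - 2i).
A real fundamental pair from Re and Im of e^((2+i)t)v: X_1 = e^(2t)(cos(t)·(2,-1) + sin(t)·(-3,2)), X_2 = e^(2t)(sin(t)·(2,-1) - cos(t)·(-3,2)).
General solution: K_1X_1 + K_2X_2.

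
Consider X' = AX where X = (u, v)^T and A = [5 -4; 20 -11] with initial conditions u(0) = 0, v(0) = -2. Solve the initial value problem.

u(t) = 2e^(-3t)sin(4t), v(t) = 4e^(-3t)sin(4t) - 2e^(-3t)cos(4t)

Coefficient matrix A = [[5, -4], [20, -11]].
Characteristic polynomial det(A - λI) = λ^2 + 6λ + 25 = 0.
Eigenvalues λ = -3 ± 4i (complex conjugate pair).
For λ=-3+4i: an eigenvector is (0,1) - i(-1,-2) = (0 + i, 1 + 2i).
A real fundamental pair from Re and Im of e^((-3+4i)t)v: X_1 = e^(-3t)(cos(4t)·(0,1) + sin(4t)·(-1,-2)), X_2 = e^(-3t)(sin(4t)·(0,1) - cos(4t)·(-1,-2)).
General solution: K_1X_1 + K_2X_2.
Applying u(0)=0, v(0)=-2 gives K_1=-2, K_2=0.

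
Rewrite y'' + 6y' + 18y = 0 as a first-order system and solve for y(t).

Let x_1 = y, x_2 = y'. Then x_1' = x_2 and x_2' = -18x_1 - 6x_2.
A = [[0,1],[-18,-6]]; det(A-λI) = λ^2 + 6λ + 18.
Eigenvalues λ = -3 ± 3i.

y(t) = c_1e^(-3t)cos(3t) + c_2e^(-3t)sin(3t)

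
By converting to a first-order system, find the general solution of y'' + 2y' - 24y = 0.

y(t) = C_1e^(4t) + C_2e^(-6t)

Let x_1 = y, x_2 = y'. Then x_1' = x_2 and x_2' = 24x_1 - 2x_2.
A = [[0,1],[24,-2]]; det(A-λI) = λ^2 + 2λ - 24.
Eigenvalues λ = 4, -6 with eigenvectors (1,4), (1,-6).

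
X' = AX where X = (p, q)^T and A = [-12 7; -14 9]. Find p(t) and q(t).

Coefficient matrix A = [[-12, 7], [-14, 9]].
Characteristic polynomial det(A - λI) = λ^2 + 3λ - 10 = 0.
Eigenvalues λ = 2, -5.
For λ=2: (A-λI) row 1 is [-14, 7], so an eigenvector is (-1, -2).
For λ=-5: (A-λI) row 1 is [-7, 7], so an eigenvector is (-1, -1).
General solution: K_1e^(2t)(-1,-2) + K_2e^(-5t)(-1,-1).

p(t) = -K_1e^(2t) - K_2e^(-5t), q(t) = -2K_1e^(2t) - K_2e^(-5t)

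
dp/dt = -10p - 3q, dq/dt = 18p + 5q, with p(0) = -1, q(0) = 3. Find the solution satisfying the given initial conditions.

p(t) = -e^(-t), q(t) = 3e^(-t)

Coefficient matrix A = [[-10, -3], [18, 5]].
Characteristic polynomial det(A - λI) = λ^2 + 5λ + 4 = 0.
Eigenvalues λ = -4, -1.
For λ=-4: (A-λI) row 1 is [-6, -3], so an eigenvector is (-1, 2).
For λ=-1: (A-λI) row 1 is [-9, -3], so an eigenvector is (1, -3).
General solution: c_1e^(-4t)(-1,2) + c_2e^(-t)(1,-3).
Applying p(0)=-1, q(0)=3 gives c_1=0, c_2=-1.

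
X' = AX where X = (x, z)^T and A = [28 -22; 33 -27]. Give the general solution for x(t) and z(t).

Coefficient matrix A = [[28, -22], [33, -27]].
Characteristic polynomial det(A - λI) = λ^2 - λ - 30 = 0.
Eigenvalues λ = 6, -5.
For λ=6: (A-λI) row 1 is [22, -22], so an eigenvector is (1, 1).
For λ=-5: (A-λI) row 1 is [33, -22], so an eigenvector is (-2, -3).
General solution: K_1e^(6t)(1,1) + K_2e^(-5t)(-2,-3).

x(t) = K_1e^(6t) - 2K_2e^(-5t), z(t) = K_1e^(6t) - 3K_2e^(-5t)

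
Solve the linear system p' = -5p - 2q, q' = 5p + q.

Coefficient matrix A = [[-5, -2], [5, 1]].
Characteristic polynomial det(A - λI) = λ^2 + 4λ + 5 = 0.
Eigenvalues λ = -2 ± i (complex conjugate pair).
For λ=-2+i: an eigenvector is (-1,1) - i(1,-2) = (-1 - i, 1 + 2i).
A real fundamental pair from Re and Im of e^((-2+i)t)v: X_1 = e^(-2t)(cos(t)·(-1,1) + sin(t)·(1,-2)), X_2 = e^(-2t)(sin(t)·(-1,1) - cos(t)·(1,-2)).
General solution: c_1X_1 + c_2X_2.

p(t) = c_1e^(-2t)sin(t) - c_1e^(-2t)cos(t) - c_2e^(-2t)sin(t) - c_2e^(-2t)cos(t), q(t) = -2c_1e^(-2t)sin(t) + c_1e^(-2t)cos(t) + c_2e^(-2t)sin(t) + 2c_2e^(-2t)cos(t)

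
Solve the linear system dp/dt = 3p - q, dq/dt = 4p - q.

Coefficient matrix A = [[3, -1], [4, -1]].
Characteristic polynomial det(A - λI) = λ^2 - 2λ + 1 = 0.
Single eigenvalue λ = 1 with algebraic multiplicity 2.
Eigenvector v = (1,2); generalized eigenvector w with (A-λI)w=v is (2,3).
General solution: e^(t)[K_1·v + K_2·(t·v + w)].

p(t) = K_1e^(t) + K_2te^(t) + 2K_2e^(t), q(t) = 2K_1e^(t) + 2K_2te^(t) + 3K_2e^(t)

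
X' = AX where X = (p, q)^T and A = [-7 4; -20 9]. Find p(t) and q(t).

p(t) = C_1e^(t)sin(4t) - C_2e^(t)cos(4t), q(t) = 2C_1e^(t)sin(4t) + C_1e^(t)cos(4t) + C_2e^(t)sin(4t) - 2C_2e^(t)cos(4t)

Coefficient matrix A = [[-7, 4], [-20, 9]].
Characteristic polynomial det(A - λI) = λ^2 - 2λ + 17 = 0.
Eigenvalues λ = 1 ± 4i (complex conjugate pair).
For λ=1+4i: an eigenvector is (0,1) - i(1,2) = (0 - i, 1 - 2i).
A real fundamental pair from Re and Im of e^((1+4i)t)v: X_1 = e^(t)(cos(4t)·(0,1) + sin(4t)·(1,2)), X_2 = e^(t)(sin(4t)·(0,1) - cos(4t)·(1,2)).
General solution: C_1X_1 + C_2X_2.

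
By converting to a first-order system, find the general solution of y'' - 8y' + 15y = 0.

Let x_1 = y, x_2 = y'. Then x_1' = x_2 and x_2' = -15x_1 + 8x_2.
A = [[0,1],[-15,8]]; det(A-λI) = λ^2 - 8λ + 15.
Eigenvalues λ = 5, 3 with eigenvectors (1,5), (1,3).

y(t) = c_1e^(5t) + c_2e^(3t)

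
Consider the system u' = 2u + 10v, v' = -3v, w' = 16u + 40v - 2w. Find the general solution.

u(t) = K_1e^(2t) - 2K_2e^(-3t), v(t) = K_2e^(-3t), w(t) = 4K_1e^(2t) - 8K_2e^(-3t) + K_3e^(-2t)

Coefficient matrix A = [[2, 10, 0], [0, -3, 0], [16, 40, -2]].
det(A - λI) = 0 gives eigenvalues λ = 2, -3, -2.
For λ=2: eigenvector (1,0,4).
For λ=-3: eigenvector (-2,1,-8).
For λ=-2: eigenvector (0,0,1).
General solution: K_1e^(2t)(1,0,4) + K_2e^(-3t)(-2,1,-8) + K_3e^(-2t)(0,0,1).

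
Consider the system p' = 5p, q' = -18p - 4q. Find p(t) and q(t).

Coefficient matrix A = [[5, 0], [-18, -4]].
Characteristic polynomial det(A - λI) = λ^2 - λ - 20 = 0.
Eigenvalues λ = -4, 5.
For λ=-4: (A-λI) row 1 is [9, 0], so an eigenvector is (0, 1).
For λ=5: (A-λI) row 2 is [-18, -9], so an eigenvector is (-1, 2).
General solution: C_1e^(-4t)(0,1) + C_2e^(5t)(-1,2).

p(t) = -C_2e^(5t), q(t) = C_1e^(-4t) + 2C_2e^(5t)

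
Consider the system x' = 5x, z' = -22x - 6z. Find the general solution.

Coefficient matrix A = [[5, 0], [-22, -6]].
Characteristic polynomial det(A - λI) = λ^2 + λ - 30 = 0.
Eigenvalues λ = 5, -6.
For λ=5: (A-λI) row 2 is [-22, -11], so an eigenvector is (-1, 2).
For λ=-6: (A-λI) row 1 is [11, 0], so an eigenvector is (0, -1).
General solution: C_1e^(5t)(-1,2) + C_2e^(-6t)(0,-1).

x(t) = -C_1e^(5t), z(t) = 2C_1e^(5t) - C_2e^(-6t)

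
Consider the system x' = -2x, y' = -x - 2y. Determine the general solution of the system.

x(t) = -C_2e^(-2t), y(t) = C_1e^(-2t) + C_2te^(-2t) + C_2e^(-2t)

Coefficient matrix A = [[-2, 0], [-1, -2]].
Characteristic polynomial det(A - λI) = λ^2 + 4λ + 4 = 0.
Single eigenvalue λ = -2 with algebraic multiplicity 2.
Eigenvector v = (0,1); generalized eigenvector w with (A-λI)w=v is (-1,1).
General solution: e^(-2t)[C_1·v + C_2·(t·v + w)].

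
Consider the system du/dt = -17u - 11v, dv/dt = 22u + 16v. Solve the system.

u(t) = -K_1e^(-6t) - K_2e^(5t), v(t) = K_1e^(-6t) + 2K_2e^(5t)

Coefficient matrix A = [[-17, -11], [22, 16]].
Characteristic polynomial det(A - λI) = λ^2 + λ - 30 = 0.
Eigenvalues λ = -6, 5.
For λ=-6: (A-λI) row 1 is [-11, -11], so an eigenvector is (-1, 1).
For λ=5: (A-λI) row 1 is [-22, -11], so an eigenvector is (-1, 2).
General solution: K_1e^(-6t)(-1,1) + K_2e^(5t)(-1,2).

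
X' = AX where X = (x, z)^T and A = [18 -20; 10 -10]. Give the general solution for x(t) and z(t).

x(t) = 3c_1e^(4t)sin(2t) - c_1e^(4t)cos(2t) - c_2e^(4t)sin(2t) - 3c_2e^(4t)cos(2t), z(t) = 2c_1e^(4t)sin(2t) - c_1e^(4t)cos(2t) - c_2e^(4t)sin(2t) - 2c_2e^(4t)cos(2t)

Coefficient matrix A = [[18, -20], [10, -10]].
Characteristic polynomial det(A - λI) = λ^2 - 8λ + 20 = 0.
Eigenvalues λ = 4 ± 2i (complex conjugate pair).
For λ=4+2i: an eigenvector is (-1,-1) - i(3,2) = (-1 - 3i, -1 - 2i).
A real fundamental pair from Re and Im of e^((4+2i)t)v: X_1 = e^(4t)(cos(2t)·(-1,-1) + sin(2t)·(3,2)), X_2 = e^(4t)(sin(2t)·(-1,-1) - cos(2t)·(3,2)).
General solution: c_1X_1 + c_2X_2.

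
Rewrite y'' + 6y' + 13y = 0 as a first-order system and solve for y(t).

Let x_1 = y, x_2 = y'. Then x_1' = x_2 and x_2' = -13x_1 - 6x_2.
A = [[0,1],[-13,-6]]; det(A-λI) = λ^2 + 6λ + 13.
Eigenvalues λ = -3 ± 2i.

y(t) = c_1e^(-3t)cos(2t) + c_2e^(-3t)sin(2t)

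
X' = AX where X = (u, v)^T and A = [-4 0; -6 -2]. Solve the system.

u(t) = C_2e^(-4t), v(t) = -C_1e^(-2t) + 3C_2e^(-4t)

Coefficient matrix A = [[-4, 0], [-6, -2]].
Characteristic polynomial det(A - λI) = λ^2 + 6λ + 8 = 0.
Eigenvalues λ = -2, -4.
For λ=-2: (A-λI) row 1 is [-2, 0], so an eigenvector is (0, -1).
For λ=-4: (A-λI) row 2 is [-6, 2], so an eigenvector is (1, 3).
General solution: C_1e^(-2t)(0,-1) + C_2e^(-4t)(1,3).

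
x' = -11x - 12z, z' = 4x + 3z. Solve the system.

Coefficient matrix A = [[-11, -12], [4, 3]].
Characteristic polynomial det(A - λI) = λ^2 + 8λ + 15 = 0.
Eigenvalues λ = -5, -3.
For λ=-5: (A-λI) row 1 is [-6, -12], so an eigenvector is (2, -1).
For λ=-3: (A-λI) row 1 is [-8, -12], so an eigenvector is (-3, 2).
General solution: C_1e^(-5t)(2,-1) + C_2e^(-3t)(-3,2).

x(t) = 2C_1e^(-5t) - 3C_2e^(-3t), z(t) = -C_1e^(-5t) + 2C_2e^(-3t)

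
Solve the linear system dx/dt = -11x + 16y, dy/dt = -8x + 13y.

Coefficient matrix A = [[-11, 16], [-8, 13]].
Characteristic polynomial det(A - λI) = λ^2 - 2λ - 15 = 0.
Eigenvalues λ = 5, -3.
For λ=5: (A-λI) row 1 is [-16, 16], so an eigenvector is (-1, -1).
For λ=-3: (A-λI) row 1 is [-8, 16], so an eigenvector is (-2, -1).
General solution: C_1e^(5t)(-1,-1) + C_2e^(-3t)(-2,-1).

x(t) = -C_1e^(5t) - 2C_2e^(-3t), y(t) = -C_1e^(5t) - C_2e^(-3t)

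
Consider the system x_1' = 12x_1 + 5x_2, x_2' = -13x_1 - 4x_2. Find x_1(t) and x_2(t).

Coefficient matrix A = [[12, 5], [-13, -4]].
Characteristic polynomial det(A - λI) = λ^2 - 8λ + 17 = 0.
Eigenvalues λ = 4 ± i (complex conjugate pair).
For λ=4+i: an eigenvector is (-2,3) - i(-1,2) = (-2 + i, 3 - 2i).
A real fundamental pair from Re and Im of e^((4+i)t)v: X_1 = e^(4t)(cos(t)·(-2,3) + sin(t)·(-1,2)), X_2 = e^(4t)(sin(t)·(-2,3) - cos(t)·(-1,2)).
General solution: C_1X_1 + C_2X_2.

x_1(t) = -C_1e^(4t)sin(t) - 2C_1e^(4t)cos(t) - 2C_2e^(4t)sin(t) + C_2e^(4t)cos(t), x_2(t) = 2C_1e^(4t)sin(t) + 3C_1e^(4t)cos(t) + 3C_2e^(4t)sin(t) - 2C_2e^(4t)cos(t)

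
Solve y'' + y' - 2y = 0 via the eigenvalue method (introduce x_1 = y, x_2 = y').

y(t) = K_1e^(-2t) + K_2e^(t)

Let x_1 = y, x_2 = y'. Then x_1' = x_2 and x_2' = 2x_1 - x_2.
A = [[0,1],[2,-1]]; det(A-λI) = λ^2 + λ - 2.
Eigenvalues λ = -2, 1 with eigenvectors (1,-2), (1,1).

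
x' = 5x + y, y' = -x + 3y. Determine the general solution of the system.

Coefficient matrix A = [[5, 1], [-1, 3]].
Characteristic polynomial det(A - λI) = λ^2 - 8λ + 16 = 0.
Single eigenvalue λ = 4 with algebraic multiplicity 2.
Eigenvector v = (-1,1); generalized eigenvector w with (A-λI)w=v is (-1,0).
General solution: e^(4t)[C_1·v + C_2·(t·v + w)].

x(t) = -C_1e^(4t) - C_2te^(4t) - C_2e^(4t), y(t) = C_1e^(4t) + C_2te^(4t)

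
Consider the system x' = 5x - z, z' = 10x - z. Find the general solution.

x(t) = C_1e^(2t)cos(t) + C_2e^(2t)sin(t), z(t) = C_1e^(2t)sin(t) + 3C_1e^(2t)cos(t) + 3C_2e^(2t)sin(t) - C_2e^(2t)cos(t)

Coefficient matrix A = [[5, -1], [10, -1]].
Characteristic polynomial det(A - λI) = λ^2 - 4λ + 5 = 0.
Eigenvalues λ = 2 ± i (complex conjugate pair).
For λ=2+i: an eigenvector is (1,3) - i(0,1) = (1, 3 - i).
A real fundamental pair from Re and Im of e^((2+i)t)v: X_1 = e^(2t)(cos(t)·(1,3) + sin(t)·(0,1)), X_2 = e^(2t)(sin(t)·(1,3) - cos(t)·(0,1)).
General solution: C_1X_1 + C_2X_2.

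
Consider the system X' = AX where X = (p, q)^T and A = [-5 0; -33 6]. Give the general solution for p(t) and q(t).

p(t) = -K_2e^(-5t), q(t) = -K_1e^(6t) - 3K_2e^(-5t)

Coefficient matrix A = [[-5, 0], [-33, 6]].
Characteristic polynomial det(A - λI) = λ^2 - λ - 30 = 0.
Eigenvalues λ = 6, -5.
For λ=6: (A-λI) row 1 is [-11, 0], so an eigenvector is (0, -1).
For λ=-5: (A-λI) row 2 is [-33, 11], so an eigenvector is (-1, -3).
General solution: K_1e^(6t)(0,-1) + K_2e^(-5t)(-1,-3).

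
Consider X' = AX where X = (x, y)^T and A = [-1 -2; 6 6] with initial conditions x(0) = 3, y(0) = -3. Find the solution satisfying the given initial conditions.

Coefficient matrix A = [[-1, -2], [6, 6]].
Characteristic polynomial det(A - λI) = λ^2 - 5λ + 6 = 0.
Eigenvalues λ = 2, 3.
For λ=2: (A-λI) row 1 is [-3, -2], so an eigenvector is (-2, 3).
For λ=3: (A-λI) row 1 is [-4, -2], so an eigenvector is (-1, 2).
General solution: c_1e^(2t)(-2,3) + c_2e^(3t)(-1,2).
Applying x(0)=3, y(0)=-3 gives c_1=-3, c_2=3.

x(t) = -3e^(3t) + 6e^(2t), y(t) = 6e^(3t) - 9e^(2t)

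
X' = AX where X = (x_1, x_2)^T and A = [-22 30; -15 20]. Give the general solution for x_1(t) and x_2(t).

x_1(t) = 3c_1e^(-t)sin(3t) + c_1e^(-t)cos(3t) + c_2e^(-t)sin(3t) - 3c_2e^(-t)cos(3t), x_2(t) = 2c_1e^(-t)sin(3t) + c_1e^(-t)cos(3t) + c_2e^(-t)sin(3t) - 2c_2e^(-t)cos(3t)

Coefficient matrix A = [[-22, 30], [-15, 20]].
Characteristic polynomial det(A - λI) = λ^2 + 2λ + 10 = 0.
Eigenvalues λ = -1 ± 3i (complex conjugate pair).
For λ=-1+3i: an eigenvector is (1,1) - i(3,2) = (1 - 3i, 1 - 2i).
A real fundamental pair from Re and Im of e^((-1+3i)t)v: X_1 = e^(-t)(cos(3t)·(1,1) + sin(3t)·(3,2)), X_2 = e^(-t)(sin(3t)·(1,1) - cos(3t)·(3,2)).
General solution: c_1X_1 + c_2X_2.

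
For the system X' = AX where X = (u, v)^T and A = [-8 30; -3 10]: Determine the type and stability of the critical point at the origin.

unstable spiral

A = [[-8,30],[-3,10]]; det(A-λI) = λ^2 - 2λ + 10.
λ = 1 ± 3i: positive real part.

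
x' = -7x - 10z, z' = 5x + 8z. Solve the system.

Coefficient matrix A = [[-7, -10], [5, 8]].
Characteristic polynomial det(A - λI) = λ^2 - λ - 6 = 0.
Eigenvalues λ = 3, -2.
For λ=3: (A-λI) row 1 is [-10, -10], so an eigenvector is (-1, 1).
For λ=-2: (A-λI) row 1 is [-5, -10], so an eigenvector is (-2, 1).
General solution: C_1e^(3t)(-1,1) + C_2e^(-2t)(-2,1).

x(t) = -C_1e^(3t) - 2C_2e^(-2t), z(t) = C_1e^(3t) + C_2e^(-2t)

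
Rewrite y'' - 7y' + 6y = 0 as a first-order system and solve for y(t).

y(t) = c_1e^(6t) + c_2e^(t)

Let x_1 = y, x_2 = y'. Then x_1' = x_2 and x_2' = -6x_1 + 7x_2.
A = [[0,1],[-6,7]]; det(A-λI) = λ^2 - 7λ + 6.
Eigenvalues λ = 6, 1 with eigenvectors (1,6), (1,1).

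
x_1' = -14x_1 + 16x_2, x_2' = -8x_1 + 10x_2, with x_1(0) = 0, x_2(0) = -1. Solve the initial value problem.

x_1(t) = -2e^(2t) + 2e^(-6t), x_2(t) = -2e^(2t) + e^(-6t)

Coefficient matrix A = [[-14, 16], [-8, 10]].
Characteristic polynomial det(A - λI) = λ^2 + 4λ - 12 = 0.
Eigenvalues λ = -6, 2.
For λ=-6: (A-λI) row 1 is [-8, 16], so an eigenvector is (-2, -1).
For λ=2: (A-λI) row 1 is [-16, 16], so an eigenvector is (1, 1).
General solution: C_1e^(-6t)(-2,-1) + C_2e^(2t)(1,1).
Applying x_1(0)=0, x_2(0)=-1 gives C_1=-1, C_2=-2.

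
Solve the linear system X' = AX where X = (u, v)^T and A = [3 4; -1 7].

Coefficient matrix A = [[3, 4], [-1, 7]].
Characteristic polynomial det(A - λI) = λ^2 - 10λ + 25 = 0.
Single eigenvalue λ = 5 with algebraic multiplicity 2.
Eigenvector v = (2,1); generalized eigenvector w with (A-λI)w=v is (-1,0).
General solution: e^(5t)[K_1·v + K_2·(t·v + w)].

u(t) = 2K_1e^(5t) + 2K_2te^(5t) - K_2e^(5t), v(t) = K_1e^(5t) + K_2te^(5t)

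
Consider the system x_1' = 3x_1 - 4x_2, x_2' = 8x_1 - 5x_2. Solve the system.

x_1(t) = -C_1e^(-t)sin(4t) + C_2e^(-t)cos(4t), x_2(t) = -C_1e^(-t)sin(4t) + C_1e^(-t)cos(4t) + C_2e^(-t)sin(4t) + C_2e^(-t)cos(4t)

Coefficient matrix A = [[3, -4], [8, -5]].
Characteristic polynomial det(A - λI) = λ^2 + 2λ + 17 = 0.
Eigenvalues λ = -1 ± 4i (complex conjugate pair).
For λ=-1+4i: an eigenvector is (0,1) - i(-1,-1) = (0 + i, 1 + i).
A real fundamental pair from Re and Im of e^((-1+4i)t)v: X_1 = e^(-t)(cos(4t)·(0,1) + sin(4t)·(-1,-1)), X_2 = e^(-t)(sin(4t)·(0,1) - cos(4t)·(-1,-1)).
General solution: C_1X_1 + C_2X_2.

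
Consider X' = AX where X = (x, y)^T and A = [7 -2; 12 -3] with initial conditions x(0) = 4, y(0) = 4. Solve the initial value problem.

Coefficient matrix A = [[7, -2], [12, -3]].
Characteristic polynomial det(A - λI) = λ^2 - 4λ + 3 = 0.
Eigenvalues λ = 3, 1.
For λ=3: (A-λI) row 1 is [4, -2], so an eigenvector is (-1, -2).
For λ=1: (A-λI) row 1 is [6, -2], so an eigenvector is (-1, -3).
General solution: C_1e^(3t)(-1,-2) + C_2e^(t)(-1,-3).
Applying x(0)=4, y(0)=4 gives C_1=-8, C_2=4.

x(t) = 8e^(3t) - 4e^(t), y(t) = 16e^(3t) - 12e^(t)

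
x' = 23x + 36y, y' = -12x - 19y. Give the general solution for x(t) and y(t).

Coefficient matrix A = [[23, 36], [-12, -19]].
Characteristic polynomial det(A - λI) = λ^2 - 4λ - 5 = 0.
Eigenvalues λ = 5, -1.
For λ=5: (A-λI) row 1 is [18, 36], so an eigenvector is (2, -1).
For λ=-1: (A-λI) row 1 is [24, 36], so an eigenvector is (-3, 2).
General solution: c_1e^(5t)(2,-1) + c_2e^(-t)(-3,2).

x(t) = 2c_1e^(5t) - 3c_2e^(-t), y(t) = -c_1e^(5t) + 2c_2e^(-t)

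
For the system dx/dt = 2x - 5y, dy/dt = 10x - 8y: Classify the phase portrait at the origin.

A = [[2,-5],[10,-8]]; det(A-λI) = λ^2 + 6λ + 34.
λ = -3 ± 5i: negative real part.

stable spiral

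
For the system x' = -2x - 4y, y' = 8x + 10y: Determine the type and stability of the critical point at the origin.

A = [[-2,-4],[8,10]]; det(A-λI) = λ^2 - 8λ + 12.
λ = 2, 6: both positive.

unstable node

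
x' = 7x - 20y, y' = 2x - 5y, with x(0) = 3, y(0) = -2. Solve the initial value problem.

x(t) = 29e^(t)sin(2t) + 3e^(t)cos(2t), y(t) = 9e^(t)sin(2t) - 2e^(t)cos(2t)

Coefficient matrix A = [[7, -20], [2, -5]].
Characteristic polynomial det(A - λI) = λ^2 - 2λ + 5 = 0.
Eigenvalues λ = 1 ± 2i (complex conjugate pair).
For λ=1+2i: an eigenvector is (-1,0) - i(-3,-1) = (-1 + 3i, 0 + i).
A real fundamental pair from Re and Im of e^((1+2i)t)v: X_1 = e^(t)(cos(2t)·(-1,0) + sin(2t)·(-3,-1)), X_2 = e^(t)(sin(2t)·(-1,0) - cos(2t)·(-3,-1)).
General solution: C_1X_1 + C_2X_2.
Applying x(0)=3, y(0)=-2 gives C_1=-9, C_2=-2.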